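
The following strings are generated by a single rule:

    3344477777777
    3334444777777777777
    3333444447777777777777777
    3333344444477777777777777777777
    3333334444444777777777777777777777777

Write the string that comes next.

3333333444444447777777777777777777777777777

Term n consists of n 3's, followed by n+1 4's, followed by 4n 7's, where the shown terms are n = 2, 3, 4, 5, 6.
At n = 7 the blocks have lengths 7, 8, 28.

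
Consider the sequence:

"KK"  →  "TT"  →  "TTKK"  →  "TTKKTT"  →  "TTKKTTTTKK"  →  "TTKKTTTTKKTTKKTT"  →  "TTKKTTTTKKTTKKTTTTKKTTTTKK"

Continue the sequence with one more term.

Each term (from the third on) is the previous term followed by the one before it: term 3 = TT·KK = TTKK.
So term 8 is TTKKTTTTKKTTKKTTTTKKTTTTKK·TTKKTTTTKKTTKKTT.

TTKKTTTTKKTTKKTTTTKKTTTTKKTTKKTTTTKKTTKKTT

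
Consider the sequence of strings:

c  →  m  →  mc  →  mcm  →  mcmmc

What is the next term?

From term 3 onward, concatenate the last term with the second-to-last: m·c = mc, mc·m = mcm, …
The next term joins mcmmc and mcm.

mcmmcmcm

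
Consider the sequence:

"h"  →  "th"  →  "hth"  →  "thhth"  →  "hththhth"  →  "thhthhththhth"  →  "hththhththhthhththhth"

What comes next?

thhthhththhthhththhththhthhththhth

This is a Fibonacci-style word recurrence s(k) = s(k−2)·s(k−1): e.g. h·th = hth.
Continuing: thhthhththhth · hththhththhthhththhth gives term 8.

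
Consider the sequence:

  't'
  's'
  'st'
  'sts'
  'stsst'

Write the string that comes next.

stsststs

Each term (from the third on) is the previous term followed by the one before it: term 3 = s·t = st.
So term 6 is stsst·sts.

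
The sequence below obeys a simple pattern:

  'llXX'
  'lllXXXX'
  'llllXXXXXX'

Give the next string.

The n-th term is n+1 l's then 2n X's (n = 1, 2, …).
Setting n = 4 gives 5, 8 characters in each block.

lllllXXXXXXXX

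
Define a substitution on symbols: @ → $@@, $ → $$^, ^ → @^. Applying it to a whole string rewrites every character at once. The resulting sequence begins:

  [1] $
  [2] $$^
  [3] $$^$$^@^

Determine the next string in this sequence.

Rewriting each symbol of $$^$$^@^: $→$$^, $→$$^, ^→@^, $→$$^, $→$$^, ^→@^, @→$@@, ^→@^, which concatenates to $$^ $$^ @^ $$^ $$^ @^ $@@ @^.

$$^$$^@^$$^$$^@^$@@@^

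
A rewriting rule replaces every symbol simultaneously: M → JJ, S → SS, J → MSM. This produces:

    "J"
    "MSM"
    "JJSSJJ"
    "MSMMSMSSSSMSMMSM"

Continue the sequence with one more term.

JJSSJJJJSSJJSSSSSSSSJJSSJJJJSSJJ

Replace each of the 16 characters of MSMMSMSSSSMSMMSM in place — JJ SS JJ JJ SS JJ SS SS SS SS JJ SS JJ JJ SS JJ — and concatenate.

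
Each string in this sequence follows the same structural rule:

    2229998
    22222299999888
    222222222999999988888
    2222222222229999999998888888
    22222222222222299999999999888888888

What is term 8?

22222222222222222222222299999999999999999888888888888888

The n-th term is 3n 2's then 2n+1 9's then 2n-1 8's (n = 1, 2, …).
Setting n = 8 gives 24, 17, 15 characters in each block.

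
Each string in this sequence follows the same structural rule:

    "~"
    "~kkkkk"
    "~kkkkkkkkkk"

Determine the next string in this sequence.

The strings grow by a fixed suffix kkkkk each time.
So the next term is ~kkkkkkkkkk·kkkkk.

~kkkkkkkkkkkkkkk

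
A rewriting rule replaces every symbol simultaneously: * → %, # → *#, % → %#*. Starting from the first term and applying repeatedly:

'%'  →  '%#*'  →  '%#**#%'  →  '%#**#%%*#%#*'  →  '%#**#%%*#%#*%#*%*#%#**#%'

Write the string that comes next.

Replace each of the 24 characters of %#**#%%*#%#*%#*%*#%#**#% in place — %#* *# % % *# %#* %#* % *# %#* *# % %#* *# % %#* % *# %#* *# % % *# %#* — and concatenate.

%#**#%%*#%#*%#*%*#%#**#%%#**#%%#*%*#%#**#%%*#%#*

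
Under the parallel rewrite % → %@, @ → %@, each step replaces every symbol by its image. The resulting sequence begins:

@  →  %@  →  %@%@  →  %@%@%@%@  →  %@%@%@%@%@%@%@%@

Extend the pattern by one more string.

%@%@%@%@%@%@%@%@%@%@%@%@%@%@%@%@

Replace each of the 16 characters of %@%@%@%@%@%@%@%@ in place — %@ %@ %@ %@ %@ %@ %@ %@ %@ %@ %@ %@ %@ %@ %@ %@ — and concatenate.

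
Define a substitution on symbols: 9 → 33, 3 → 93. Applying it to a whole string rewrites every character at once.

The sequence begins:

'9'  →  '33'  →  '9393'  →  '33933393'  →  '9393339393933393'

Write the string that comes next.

33933393939333933393339393933393

Replace each of the 16 characters of 9393339393933393 in place — 33 93 33 93 93 93 33 93 33 93 33 93 93 93 33 93 — and concatenate.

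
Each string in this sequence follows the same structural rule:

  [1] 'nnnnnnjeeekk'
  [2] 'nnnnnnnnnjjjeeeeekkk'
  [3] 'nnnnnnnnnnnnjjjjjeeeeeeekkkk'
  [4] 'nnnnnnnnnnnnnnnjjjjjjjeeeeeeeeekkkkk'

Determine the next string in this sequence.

nnnnnnnnnnnnnnnnnnjjjjjjjjjeeeeeeeeeeekkkkkk

Reading off run lengths: n runs 6, 9, 12, 15; j runs 1, 3, 5, 7; e runs 3, 5, 7, 9; k runs 2, 3, 4, 5 — each is linear in n (n = 1, 2, …).
Setting n = 5 gives 18, 9, 11, 6 characters in each block.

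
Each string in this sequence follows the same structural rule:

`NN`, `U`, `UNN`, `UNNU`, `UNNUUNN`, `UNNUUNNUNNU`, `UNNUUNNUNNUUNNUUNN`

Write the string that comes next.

From term 3 onward, concatenate the last term with the second-to-last: U·NN = UNN, UNN·U = UNNU, …
The next term joins UNNUUNNUNNUUNNUUNN and UNNUUNNUNNU.

UNNUUNNUNNUUNNUUNNUNNUUNNUNNU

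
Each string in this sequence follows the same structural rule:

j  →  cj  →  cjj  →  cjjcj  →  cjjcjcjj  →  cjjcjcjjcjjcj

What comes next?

From term 3 onward, concatenate the last term with the second-to-last: cj·j = cjj, cjj·cj = cjjcj, …
So term 7 is cjjcjcjjcjjcj·cjjcjcjj.

cjjcjcjjcjjcjcjjcjcjj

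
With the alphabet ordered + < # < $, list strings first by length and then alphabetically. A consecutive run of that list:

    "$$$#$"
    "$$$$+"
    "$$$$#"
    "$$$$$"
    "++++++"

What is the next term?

+++++#

Treat ++++++ as a base-3 numeral over the given alphabet and add one, carrying through any trailing $'s.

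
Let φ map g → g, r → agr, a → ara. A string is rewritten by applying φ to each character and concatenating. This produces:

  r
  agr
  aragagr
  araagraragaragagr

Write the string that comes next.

Replace each of the 17 characters of araagraragaragagr in place — ara agr ara ara g agr ara agr ara g ara agr ara g ara g agr — and concatenate.

araagraraaragagraraagraragaraagraragaragagr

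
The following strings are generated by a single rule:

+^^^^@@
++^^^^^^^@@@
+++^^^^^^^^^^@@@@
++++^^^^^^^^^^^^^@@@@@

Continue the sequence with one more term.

+++++^^^^^^^^^^^^^^^^@@@@@@

Each string has the form +^{n} ^^{3n+1} @^{n+1} (n = 1, 2, …).
At n = 5 the blocks have lengths 5, 16, 6.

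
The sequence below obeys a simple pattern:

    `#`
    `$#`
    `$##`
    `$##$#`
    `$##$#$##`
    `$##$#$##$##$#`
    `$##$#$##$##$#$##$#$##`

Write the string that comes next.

$##$#$##$##$#$##$#$##$##$#$##$##$#

Each term (from the third on) is the previous term followed by the one before it: term 3 = $#·# = $##.
So term 8 is $##$#$##$##$#$##$#$##·$##$#$##$##$#.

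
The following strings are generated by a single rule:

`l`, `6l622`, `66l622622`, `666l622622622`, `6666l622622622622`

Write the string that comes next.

s(k+1) = 6·s(k)·622, so each term gains 6 as a prefix and 622 as a suffix.
One more step from 6666l622622622622 gives the answer.

66666l622622622622622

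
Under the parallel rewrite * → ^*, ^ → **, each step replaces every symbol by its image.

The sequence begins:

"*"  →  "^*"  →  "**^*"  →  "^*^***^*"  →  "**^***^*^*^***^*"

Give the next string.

^*^***^*^*^***^***^***^*^*^***^*

φ(**^***^*^*^***^*) expands symbol-by-symbol to ^* ^* ** ^* ^* ^* ** ^* ** ^* ** ^* ^* ^* ** ^*; joining the 16 pieces gives the next term.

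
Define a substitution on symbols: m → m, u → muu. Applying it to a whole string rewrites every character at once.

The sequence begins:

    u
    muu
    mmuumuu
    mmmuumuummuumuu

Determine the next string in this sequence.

φ(mmmuumuummuumuu) expands symbol-by-symbol to m m m muu muu m muu muu m m muu muu m muu muu; joining the 15 pieces gives the next term.

mmmmuumuummuumuummmuumuummuumuu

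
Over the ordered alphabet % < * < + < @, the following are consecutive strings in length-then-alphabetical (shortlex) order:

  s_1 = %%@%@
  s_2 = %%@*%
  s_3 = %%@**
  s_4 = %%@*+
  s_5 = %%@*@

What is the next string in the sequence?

%%@+%

Find the rightmost character of %%@*@ below @, bump it to the next letter, and reset everything to its right to %.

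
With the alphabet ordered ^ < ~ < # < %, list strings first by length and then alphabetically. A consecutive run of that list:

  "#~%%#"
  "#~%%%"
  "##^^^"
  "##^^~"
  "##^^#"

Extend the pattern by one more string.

The successor of ##^^# increments the rightmost position that isn't already % and resets every position after it to ^.

##^^%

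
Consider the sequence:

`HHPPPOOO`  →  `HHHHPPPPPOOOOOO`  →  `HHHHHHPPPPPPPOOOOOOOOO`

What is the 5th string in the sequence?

HHHHHHHHHHPPPPPPPPPPPOOOOOOOOOOOOOOO

Term n consists of 2n H's, followed by 2n+1 P's, followed by 3n O's (n = 1, 2, …).
At n = 5 the blocks have lengths 10, 11, 15.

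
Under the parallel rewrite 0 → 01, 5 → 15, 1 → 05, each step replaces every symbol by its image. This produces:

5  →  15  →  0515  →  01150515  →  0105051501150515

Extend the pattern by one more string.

01050115011505150105051501150515

φ(0105051501150515) expands symbol-by-symbol to 01 05 01 15 01 15 05 15 01 05 05 15 01 15 05 15; joining the 16 pieces gives the next term.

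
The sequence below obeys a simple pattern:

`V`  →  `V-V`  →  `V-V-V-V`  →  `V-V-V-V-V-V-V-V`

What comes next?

s(k+1) = s(k)·-·s(k) — each term doubles the last with '-' between the halves.
Doubling V-V-V-V-V-V-V-V with '-' between the halves:

V-V-V-V-V-V-V-V-V-V-V-V-V-V-V-V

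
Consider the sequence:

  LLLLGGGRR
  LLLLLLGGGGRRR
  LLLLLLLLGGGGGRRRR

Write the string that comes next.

LLLLLLLLLLGGGGGGRRRRR

Term n consists of 2n L's, followed by n+1 G's, followed by n R's, where the shown terms are n = 2, 3, 4.
Setting n = 5 gives 10, 6, 5 characters in each block.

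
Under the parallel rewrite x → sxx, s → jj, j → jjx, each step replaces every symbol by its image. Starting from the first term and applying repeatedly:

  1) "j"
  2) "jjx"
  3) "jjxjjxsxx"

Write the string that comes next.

jjxjjxsxxjjxjjxsxxjjsxxsxx

Rewriting each symbol of jjxjjxsxx: j→jjx, j→jjx, x→sxx, j→jjx, j→jjx, x→sxx, s→jj, x→sxx, x→sxx, which concatenates to jjx jjx sxx jjx jjx sxx jj sxx sxx.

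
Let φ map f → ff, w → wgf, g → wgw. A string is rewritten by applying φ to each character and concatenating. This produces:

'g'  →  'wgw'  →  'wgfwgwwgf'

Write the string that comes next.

Expanding wgfwgwwgf: w→wgf, g→wgw, f→ff, w→wgf, g→wgw, w→wgf, w→wgf, g→wgw, f→ff. Concatenated: wgf wgw ff wgf wgw wgf wgf wgw ff.

wgfwgwffwgfwgwwgfwgfwgwff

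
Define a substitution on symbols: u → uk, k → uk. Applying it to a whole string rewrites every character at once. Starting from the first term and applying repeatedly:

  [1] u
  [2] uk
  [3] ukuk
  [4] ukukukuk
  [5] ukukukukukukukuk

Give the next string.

ukukukukukukukukukukukukukukukuk

Replace each of the 16 characters of ukukukukukukukuk in place — uk uk uk uk uk uk uk uk uk uk uk uk uk uk uk uk — and concatenate.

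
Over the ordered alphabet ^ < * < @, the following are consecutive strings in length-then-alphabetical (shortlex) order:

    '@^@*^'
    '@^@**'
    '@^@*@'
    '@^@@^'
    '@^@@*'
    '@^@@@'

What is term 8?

@*^^*

Stepping forward 2 times from @^@@@: @^@@@ → @*^^^, then the target.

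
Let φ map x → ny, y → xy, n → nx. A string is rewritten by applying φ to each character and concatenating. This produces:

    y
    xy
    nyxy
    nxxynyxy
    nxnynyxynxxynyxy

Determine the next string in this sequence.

nxnynxxynxxynyxynxnynyxynxxynyxy

φ(nxnynyxynxxynyxy) expands symbol-by-symbol to nx ny nx xy nx xy ny xy nx ny ny xy nx xy ny xy; joining the 16 pieces gives the next term.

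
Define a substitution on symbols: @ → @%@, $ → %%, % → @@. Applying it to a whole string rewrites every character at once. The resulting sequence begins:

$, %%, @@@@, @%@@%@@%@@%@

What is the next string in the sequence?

@%@@@@%@@%@@@@%@@%@@@@%@@%@@@@%@

Rewriting each symbol of @%@@%@@%@@%@: @→@%@, %→@@, @→@%@, @→@%@, %→@@, @→@%@, @→@%@, %→@@, @→@%@, @→@%@, %→@@, @→@%@, which concatenates to @%@ @@ @%@ @%@ @@ @%@ @%@ @@ @%@ @%@ @@ @%@.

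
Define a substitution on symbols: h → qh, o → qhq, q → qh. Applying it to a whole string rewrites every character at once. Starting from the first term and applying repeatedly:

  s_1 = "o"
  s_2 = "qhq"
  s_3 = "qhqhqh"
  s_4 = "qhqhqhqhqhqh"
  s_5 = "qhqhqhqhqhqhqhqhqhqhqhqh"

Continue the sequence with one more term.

Rewriting the 24 symbols of qhqhqhqhqhqhqhqhqhqhqhqh one by one yields qh qh qh qh qh qh qh qh qh qh qh qh qh qh qh qh qh qh qh qh qh qh qh qh; concatenated:

qhqhqhqhqhqhqhqhqhqhqhqhqhqhqhqhqhqhqhqhqhqhqhqh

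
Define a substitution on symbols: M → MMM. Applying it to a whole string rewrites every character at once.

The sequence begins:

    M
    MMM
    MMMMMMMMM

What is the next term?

Rewriting each symbol of MMMMMMMMM: M→MMM, M→MMM, M→MMM, M→MMM, M→MMM, M→MMM, M→MMM, M→MMM, M→MMM, which concatenates to MMM MMM MMM MMM MMM MMM MMM MMM MMM.

MMMMMMMMMMMMMMMMMMMMMMMMMMM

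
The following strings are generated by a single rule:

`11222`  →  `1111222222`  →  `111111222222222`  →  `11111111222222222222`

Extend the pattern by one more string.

Reading off run lengths: 1 runs 2, 4, 6, 8; 2 runs 3, 6, 9, 12 — each is linear in n (n = 1, 2, …).
At n = 5 the blocks have lengths 10, 15.

1111111111222222222222222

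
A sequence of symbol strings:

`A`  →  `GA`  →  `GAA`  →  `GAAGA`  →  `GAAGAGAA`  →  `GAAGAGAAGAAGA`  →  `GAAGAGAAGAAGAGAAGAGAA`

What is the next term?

From term 3 onward, concatenate the last term with the second-to-last: GA·A = GAA, GAA·GA = GAAGA, …
So term 8 is GAAGAGAAGAAGAGAAGAGAA·GAAGAGAAGAAGA.

GAAGAGAAGAAGAGAAGAGAAGAAGAGAAGAAGA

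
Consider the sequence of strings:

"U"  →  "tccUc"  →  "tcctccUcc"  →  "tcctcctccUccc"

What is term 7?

tcctcctcctcctcctccUcccccc

Each term wraps the previous one in tcc on the left and c on the right.
From tcctcctccUccc, 3 further steps: tcctcctccUccc → tcctcctcctccUcccc → tcctcctcctcctccUccccc → (answer).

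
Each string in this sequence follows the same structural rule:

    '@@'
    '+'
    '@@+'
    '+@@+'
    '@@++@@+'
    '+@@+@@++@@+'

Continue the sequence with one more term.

From term 3 onward, concatenate the second-to-last term with the last: @@·+ = @@+, +·@@+ = +@@+, …
So term 7 is @@++@@+·+@@+@@++@@+.

@@++@@++@@+@@++@@+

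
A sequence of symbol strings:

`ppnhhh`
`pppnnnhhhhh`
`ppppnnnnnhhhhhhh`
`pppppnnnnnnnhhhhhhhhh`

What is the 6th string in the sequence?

Term n consists of n+1 p's, followed by 2n-1 n's, followed by 2n+1 h's (n = 1, 2, …).
Setting n = 6 gives 7, 11, 13 characters in each block.

pppppppnnnnnnnnnnnhhhhhhhhhhhhh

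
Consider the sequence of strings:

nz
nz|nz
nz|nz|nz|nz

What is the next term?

Every step duplicates the string with '|' between the halves.
Doubling nz|nz|nz|nz with '|' between the halves:

nz|nz|nz|nz|nz|nz|nz|nz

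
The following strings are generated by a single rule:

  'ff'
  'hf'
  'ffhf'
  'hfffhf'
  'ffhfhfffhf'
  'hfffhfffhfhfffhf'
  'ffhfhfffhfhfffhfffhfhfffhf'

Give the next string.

hfffhfffhfhfffhfffhfhfffhfhfffhfffhfhfffhf

This is a Fibonacci-style word recurrence s(k) = s(k−2)·s(k−1): e.g. ff·hf = ffhf.
Continuing: hfffhfffhfhfffhf · ffhfhfffhfhfffhfffhfhfffhf gives term 8.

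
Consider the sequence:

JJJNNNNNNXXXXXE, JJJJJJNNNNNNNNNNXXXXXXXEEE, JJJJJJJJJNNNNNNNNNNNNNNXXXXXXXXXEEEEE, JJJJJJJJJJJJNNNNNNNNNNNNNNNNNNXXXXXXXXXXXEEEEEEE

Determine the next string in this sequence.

Reading off run lengths: J runs 3, 6, 9, 12; N runs 6, 10, 14, 18; X runs 5, 7, 9, 11; E runs 1, 3, 5, 7 — each is linear in n (n = 1, 2, …).
At n = 5 the blocks have lengths 15, 22, 13, 9.

JJJJJJJJJJJJJJJNNNNNNNNNNNNNNNNNNNNNNXXXXXXXXXXXXXEEEEEEEEE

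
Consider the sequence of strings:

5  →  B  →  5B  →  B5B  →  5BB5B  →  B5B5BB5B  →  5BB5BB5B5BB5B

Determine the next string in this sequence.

B5B5BB5B5BB5BB5B5BB5B

Each term (from the third on) is the two preceding terms concatenated in order: term 3 = 5·B = 5B.
The next term joins B5B5BB5B and 5BB5BB5B5BB5B.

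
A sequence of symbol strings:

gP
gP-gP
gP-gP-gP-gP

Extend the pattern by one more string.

gP-gP-gP-gP-gP-gP-gP-gP

Each string is two copies of the previous one joined by '-'.
One more doubling of gP-gP-gP-gP gives the answer.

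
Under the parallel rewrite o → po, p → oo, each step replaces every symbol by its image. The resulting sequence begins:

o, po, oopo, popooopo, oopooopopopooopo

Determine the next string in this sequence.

popooopopopooopooopooopopopooopo

Replace each of the 16 characters of oopooopopopooopo in place — po po oo po po po oo po oo po oo po po po oo po — and concatenate.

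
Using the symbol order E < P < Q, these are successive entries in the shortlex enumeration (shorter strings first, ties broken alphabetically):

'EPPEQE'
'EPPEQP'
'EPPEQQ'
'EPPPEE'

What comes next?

EPPPEP

The successor of EPPPEE increments the rightmost position that isn't already Q and resets every position after it to E.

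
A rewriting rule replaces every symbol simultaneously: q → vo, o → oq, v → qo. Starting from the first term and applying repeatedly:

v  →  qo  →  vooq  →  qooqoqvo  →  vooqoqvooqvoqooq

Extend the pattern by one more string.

qooqoqvooqvoqooqoqvoqooqvooqoqvo

Applying the rule to each of the 16 symbols of vooqoqvooqvoqooq gives the pieces qo oq oq vo oq vo qo oq oq vo qo oq vo oq oq vo, which concatenate to the answer.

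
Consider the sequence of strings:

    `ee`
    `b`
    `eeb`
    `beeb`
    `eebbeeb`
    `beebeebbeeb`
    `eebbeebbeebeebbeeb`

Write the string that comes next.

beebeebbeebeebbeebbeebeebbeeb

Each term (from the third on) is the two preceding terms concatenated in order: term 3 = ee·b = eeb.
So term 8 is beebeebbeeb·eebbeebbeebeebbeeb.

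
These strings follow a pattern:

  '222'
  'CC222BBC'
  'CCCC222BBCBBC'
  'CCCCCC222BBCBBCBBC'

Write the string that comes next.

Every step adds CC to the front and BBC to the end of the previous string.
Applying this once more to CCCCCC222BBCBBCBBC:

CCCCCCCC222BBCBBCBBCBBC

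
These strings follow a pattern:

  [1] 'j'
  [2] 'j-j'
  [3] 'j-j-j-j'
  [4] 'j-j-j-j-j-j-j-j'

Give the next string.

Every step duplicates the string with '-' between the halves.
Doubling j-j-j-j-j-j-j-j with '-' between the halves:

j-j-j-j-j-j-j-j-j-j-j-j-j-j-j-j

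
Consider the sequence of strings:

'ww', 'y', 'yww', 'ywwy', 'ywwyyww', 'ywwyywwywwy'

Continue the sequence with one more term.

This is a Fibonacci-style word recurrence s(k) = s(k−1)·s(k−2): e.g. y·ww = yww.
So term 7 is ywwyywwywwy·ywwyyww.

ywwyywwywwyywwyyww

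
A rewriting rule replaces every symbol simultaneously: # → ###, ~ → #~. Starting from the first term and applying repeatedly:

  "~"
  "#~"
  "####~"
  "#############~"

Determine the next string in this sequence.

Rewriting the 14 symbols of #############~ one by one yields ### ### ### ### ### ### ### ### ### ### ### ### ### #~; concatenated:

########################################~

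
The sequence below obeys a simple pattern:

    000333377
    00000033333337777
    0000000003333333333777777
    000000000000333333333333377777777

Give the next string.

Reading off run lengths: 0 runs 3, 6, 9, 12; 3 runs 4, 7, 10, 13; 7 runs 2, 4, 6, 8 — each is linear in n (n = 1, 2, …).
Setting n = 5 gives 15, 16, 10 characters in each block.

00000000000000033333333333333337777777777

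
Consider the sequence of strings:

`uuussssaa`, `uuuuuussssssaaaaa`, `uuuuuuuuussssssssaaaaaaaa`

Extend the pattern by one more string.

The n-th term is 3n u's then 2n+2 s's then 3n-1 a's (n = 1, 2, …).
Setting n = 4 gives 12, 10, 11 characters in each block.

uuuuuuuuuuuussssssssssaaaaaaaaaaa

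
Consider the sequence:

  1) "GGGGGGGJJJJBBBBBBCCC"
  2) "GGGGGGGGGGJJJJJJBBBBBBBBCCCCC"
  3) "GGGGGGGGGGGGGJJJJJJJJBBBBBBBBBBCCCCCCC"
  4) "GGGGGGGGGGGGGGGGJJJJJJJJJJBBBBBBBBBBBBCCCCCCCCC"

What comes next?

GGGGGGGGGGGGGGGGGGGJJJJJJJJJJJJBBBBBBBBBBBBBBCCCCCCCCCCC

Each string has the form G^{3n+1} J^{2n} B^{2n+2} C^{2n-1}, where the shown terms are n = 2, 3, 4, 5.
Setting n = 6 gives 19, 12, 14, 11 characters in each block.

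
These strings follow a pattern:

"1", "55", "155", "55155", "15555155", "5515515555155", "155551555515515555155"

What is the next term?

5515515555155155551555515515555155

From term 3 onward, concatenate the second-to-last term with the last: 1·55 = 155, 55·155 = 55155, …
Continuing: 5515515555155 · 155551555515515555155 gives term 8.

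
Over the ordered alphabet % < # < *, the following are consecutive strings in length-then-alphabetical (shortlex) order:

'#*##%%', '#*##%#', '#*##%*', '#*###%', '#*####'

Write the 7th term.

Continuing the enumeration 2 steps past #*####: #*#### → #*###* → (answer).

#*##*%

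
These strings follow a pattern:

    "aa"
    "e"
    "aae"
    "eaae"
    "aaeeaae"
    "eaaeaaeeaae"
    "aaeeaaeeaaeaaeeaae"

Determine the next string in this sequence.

Each term (from the third on) is the two preceding terms concatenated in order: term 3 = aa·e = aae.
Continuing: eaaeaaeeaae · aaeeaaeeaaeaaeeaae gives term 8.

eaaeaaeeaaeaaeeaaeeaaeaaeeaae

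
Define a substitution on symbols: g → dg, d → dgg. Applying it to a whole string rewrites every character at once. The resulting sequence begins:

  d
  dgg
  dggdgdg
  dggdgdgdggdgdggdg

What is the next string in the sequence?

Rewriting the 17 symbols of dggdgdgdggdgdggdg one by one yields dgg dg dg dgg dg dgg dg dgg dg dg dgg dg dgg dg dg dgg dg; concatenated:

dggdgdgdggdgdggdgdggdgdgdggdgdggdgdgdggdg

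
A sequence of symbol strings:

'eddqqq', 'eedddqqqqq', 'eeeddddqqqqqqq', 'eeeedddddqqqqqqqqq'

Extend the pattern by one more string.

Reading off run lengths: e runs 1, 2, 3, 4; d runs 2, 3, 4, 5; q runs 3, 5, 7, 9 — each is linear in n (n = 1, 2, …).
At n = 5 the blocks have lengths 5, 6, 11.

eeeeeddddddqqqqqqqqqqq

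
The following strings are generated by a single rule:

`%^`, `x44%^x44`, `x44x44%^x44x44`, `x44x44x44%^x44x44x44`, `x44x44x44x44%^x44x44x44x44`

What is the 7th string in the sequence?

s(k+1) = x44·s(k)·x44, so each term gains x44 as a prefix and x44 as a suffix.
From x44x44x44x44%^x44x44x44x44, 2 further steps: x44x44x44x44%^x44x44x44x44 → x44x44x44x44x44%^x44x44x44x44x44 → (answer).

x44x44x44x44x44x44%^x44x44x44x44x44x44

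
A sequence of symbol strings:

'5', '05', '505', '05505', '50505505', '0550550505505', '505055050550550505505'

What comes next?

0550550505505505055050550550505505

Each term (from the third on) is the two preceding terms concatenated in order: term 3 = 5·05 = 505.
Continuing: 0550550505505 · 505055050550550505505 gives term 8.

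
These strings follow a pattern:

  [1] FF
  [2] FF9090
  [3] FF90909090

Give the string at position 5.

The strings grow by a fixed suffix 9090 each time.
From FF90909090, 2 further steps: FF90909090 → FF909090909090 → (answer).

FF9090909090909090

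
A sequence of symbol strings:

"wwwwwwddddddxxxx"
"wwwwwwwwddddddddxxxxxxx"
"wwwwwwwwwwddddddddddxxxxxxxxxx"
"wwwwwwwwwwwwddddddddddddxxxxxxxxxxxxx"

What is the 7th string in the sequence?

Reading off run lengths: w runs 6, 8, 10, 12; d runs 6, 8, 10, 12; x runs 4, 7, 10, 13 — each is linear in n, where the shown terms are n = 2, 3, 4, 5.
Setting n = 8 gives 18, 18, 22 characters in each block.

wwwwwwwwwwwwwwwwwwddddddddddddddddddxxxxxxxxxxxxxxxxxxxxxx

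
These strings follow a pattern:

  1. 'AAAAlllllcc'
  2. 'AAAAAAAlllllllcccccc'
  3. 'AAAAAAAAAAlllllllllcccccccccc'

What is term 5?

AAAAAAAAAAAAAAAAlllllllllllllcccccccccccccccccc

Term n consists of 3n+1 A's, followed by 2n+3 l's, followed by 4n-2 c's (n = 1, 2, …).
Setting n = 5 gives 16, 13, 18 characters in each block.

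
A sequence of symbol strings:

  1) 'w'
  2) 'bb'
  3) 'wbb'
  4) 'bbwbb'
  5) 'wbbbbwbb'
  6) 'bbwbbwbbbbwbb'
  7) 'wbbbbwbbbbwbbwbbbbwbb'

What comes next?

Each term (from the third on) is the two preceding terms concatenated in order: term 3 = w·bb = wbb.
So term 8 is bbwbbwbbbbwbb·wbbbbwbbbbwbbwbbbbwbb.

bbwbbwbbbbwbbwbbbbwbbbbwbbwbbbbwbb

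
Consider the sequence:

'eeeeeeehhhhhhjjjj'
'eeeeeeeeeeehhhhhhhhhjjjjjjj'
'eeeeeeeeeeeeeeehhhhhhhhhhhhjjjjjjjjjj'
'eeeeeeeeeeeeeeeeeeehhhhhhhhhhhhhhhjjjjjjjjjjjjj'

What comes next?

eeeeeeeeeeeeeeeeeeeeeeehhhhhhhhhhhhhhhhhhjjjjjjjjjjjjjjjj

The n-th term is 4n+3 e's then 3n+3 h's then 3n+1 j's (n = 1, 2, …).
For the next term, n = 5, so the run lengths are 23, 18, 16.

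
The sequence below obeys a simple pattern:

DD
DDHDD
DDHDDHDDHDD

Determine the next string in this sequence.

DDHDDHDDHDDHDDHDDHDDHDD

s(k+1) = s(k)·H·s(k) — each term doubles the last with 'H' between the halves.
One more doubling of DDHDDHDDHDD gives the answer.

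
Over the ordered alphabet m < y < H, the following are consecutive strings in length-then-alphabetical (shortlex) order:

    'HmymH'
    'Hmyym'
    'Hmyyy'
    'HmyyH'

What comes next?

HmyHm

Find the rightmost character of HmyyH below H, bump it to the next letter, and reset everything to its right to m.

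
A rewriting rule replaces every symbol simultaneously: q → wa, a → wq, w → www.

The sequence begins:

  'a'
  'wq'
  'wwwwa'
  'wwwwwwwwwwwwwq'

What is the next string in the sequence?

wwwwwwwwwwwwwwwwwwwwwwwwwwwwwwwwwwwwwwwwa

Replace each of the 14 characters of wwwwwwwwwwwwwq in place — www www www www www www www www www www www www www wa — and concatenate.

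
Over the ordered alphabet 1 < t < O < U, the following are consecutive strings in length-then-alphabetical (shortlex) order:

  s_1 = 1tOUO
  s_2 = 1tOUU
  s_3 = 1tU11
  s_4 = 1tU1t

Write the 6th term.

1tU1U

Advancing 2 positions from 1tU1t through 1tU1t → 1tU1O reaches term 6.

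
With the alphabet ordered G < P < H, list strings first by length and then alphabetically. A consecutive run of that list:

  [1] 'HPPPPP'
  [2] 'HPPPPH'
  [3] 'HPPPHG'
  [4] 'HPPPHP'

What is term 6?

HPPHGG

Advancing 2 positions from HPPPHP through HPPPHP → HPPPHH reaches term 6.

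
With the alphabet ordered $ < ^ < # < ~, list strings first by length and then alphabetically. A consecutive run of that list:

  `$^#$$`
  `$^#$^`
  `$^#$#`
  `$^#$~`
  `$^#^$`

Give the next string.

The successor of $^#^$ increments the rightmost position that isn't already ~ and resets every position after it to $.

$^#^^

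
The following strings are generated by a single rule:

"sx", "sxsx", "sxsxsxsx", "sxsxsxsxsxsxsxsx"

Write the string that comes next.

Each string is two copies of the previous one concatenated.
So the next term is two copies of sxsxsxsxsxsxsxsx.

sxsxsxsxsxsxsxsxsxsxsxsxsxsxsxsx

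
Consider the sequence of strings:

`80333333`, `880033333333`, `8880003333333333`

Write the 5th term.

Reading off run lengths: 8 runs 1, 2, 3; 0 runs 1, 2, 3; 3 runs 6, 8, 10 — each is linear in n, where the shown terms are n = 2, 3, 4.
Setting n = 6 gives 5, 5, 14 characters in each block.

888880000033333333333333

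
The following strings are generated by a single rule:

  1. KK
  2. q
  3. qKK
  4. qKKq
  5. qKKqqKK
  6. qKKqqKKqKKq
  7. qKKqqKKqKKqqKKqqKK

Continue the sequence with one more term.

Each term (from the third on) is the previous term followed by the one before it: term 3 = q·KK = qKK.
So term 8 is qKKqqKKqKKqqKKqqKK·qKKqqKKqKKq.

qKKqqKKqKKqqKKqqKKqKKqqKKqKKq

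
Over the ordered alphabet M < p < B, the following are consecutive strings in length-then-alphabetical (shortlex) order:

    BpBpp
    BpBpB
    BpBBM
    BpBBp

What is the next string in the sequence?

BpBBB

The successor of BpBBp increments the rightmost position that isn't already B and resets every position after it to M.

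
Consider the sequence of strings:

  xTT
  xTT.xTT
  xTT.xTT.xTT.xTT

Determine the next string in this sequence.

Each string is two copies of the previous one joined by '.'.
One more doubling of xTT.xTT.xTT.xTT gives the answer.

xTT.xTT.xTT.xTT.xTT.xTT.xTT.xTT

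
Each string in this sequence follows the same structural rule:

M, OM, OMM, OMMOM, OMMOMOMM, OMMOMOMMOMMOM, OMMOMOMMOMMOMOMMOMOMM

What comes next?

OMMOMOMMOMMOMOMMOMOMMOMMOMOMMOMMOM

From term 3 onward, concatenate the last term with the second-to-last: OM·M = OMM, OMM·OM = OMMOM, …
The next term joins OMMOMOMMOMMOMOMMOMOMM and OMMOMOMMOMMOM.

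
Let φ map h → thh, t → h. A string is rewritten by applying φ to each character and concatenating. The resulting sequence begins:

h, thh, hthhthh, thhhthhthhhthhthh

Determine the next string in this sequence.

φ(thhhthhthhhthhthh) expands symbol-by-symbol to h thh thh thh h thh thh h thh thh thh h thh thh h thh thh; joining the 17 pieces gives the next term.

hthhthhthhhthhthhhthhthhthhhthhthhhthhthh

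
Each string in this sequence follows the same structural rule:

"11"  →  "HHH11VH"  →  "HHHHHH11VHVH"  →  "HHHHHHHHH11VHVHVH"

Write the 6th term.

HHHHHHHHHHHHHHH11VHVHVHVHVH

Each term wraps the previous one in HHH on the left and VH on the right.
From HHHHHHHHH11VHVHVH, 2 further steps: HHHHHHHHH11VHVHVH → HHHHHHHHHHHH11VHVHVHVH → (answer).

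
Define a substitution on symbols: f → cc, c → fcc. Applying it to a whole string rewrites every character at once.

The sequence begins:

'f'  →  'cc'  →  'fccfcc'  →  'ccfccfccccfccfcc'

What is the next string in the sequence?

φ(ccfccfccccfccfcc) expands symbol-by-symbol to fcc fcc cc fcc fcc cc fcc fcc fcc fcc cc fcc fcc cc fcc fcc; joining the 16 pieces gives the next term.

fccfccccfccfccccfccfccfccfccccfccfccccfccfcc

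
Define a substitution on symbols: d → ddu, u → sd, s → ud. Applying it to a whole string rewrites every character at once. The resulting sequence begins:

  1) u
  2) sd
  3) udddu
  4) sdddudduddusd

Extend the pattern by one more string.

Rewriting the 13 symbols of sdddudduddusd one by one yields ud ddu ddu ddu sd ddu ddu sd ddu ddu sd ud ddu; concatenated:

udddudduddusddduddusddduddusdudddu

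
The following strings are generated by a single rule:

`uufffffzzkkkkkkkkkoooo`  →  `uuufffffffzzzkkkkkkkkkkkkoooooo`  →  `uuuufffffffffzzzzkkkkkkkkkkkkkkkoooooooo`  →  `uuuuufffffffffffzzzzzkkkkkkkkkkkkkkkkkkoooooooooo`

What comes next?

uuuuuufffffffffffffzzzzzzkkkkkkkkkkkkkkkkkkkkkoooooooooooo

Term n consists of n u's, followed by 2n+1 f's, followed by n z's, followed by 3n+3 k's, followed by 2n o's, where the shown terms are n = 2, 3, 4, 5.
At n = 6 the blocks have lengths 6, 13, 6, 21, 12.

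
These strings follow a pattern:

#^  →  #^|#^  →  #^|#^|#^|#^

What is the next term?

Every step duplicates the string with '|' between the halves.
So the next term is two copies of #^|#^|#^|#^ with '|' between the halves.

#^|#^|#^|#^|#^|#^|#^|#^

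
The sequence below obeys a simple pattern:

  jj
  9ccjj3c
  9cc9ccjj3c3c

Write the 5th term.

Each term wraps the previous one in 9cc on the left and 3c on the right.
From 9cc9ccjj3c3c, 2 further steps: 9cc9ccjj3c3c → 9cc9cc9ccjj3c3c3c → (answer).

9cc9cc9cc9ccjj3c3c3c3c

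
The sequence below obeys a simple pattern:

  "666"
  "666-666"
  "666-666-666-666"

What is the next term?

Every step duplicates the string with '-' between the halves.
Doubling 666-666-666-666 with '-' between the halves:

666-666-666-666-666-666-666-666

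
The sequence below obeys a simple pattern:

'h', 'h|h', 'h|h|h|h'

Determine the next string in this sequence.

Every step duplicates the string with '|' between the halves.
Doubling h|h|h|h with '|' between the halves:

h|h|h|h|h|h|h|h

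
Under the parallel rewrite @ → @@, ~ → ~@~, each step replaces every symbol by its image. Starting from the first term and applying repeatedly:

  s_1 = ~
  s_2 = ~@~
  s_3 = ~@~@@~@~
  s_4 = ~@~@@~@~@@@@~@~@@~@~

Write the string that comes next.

Replace each of the 20 characters of ~@~@@~@~@@@@~@~@@~@~ in place — ~@~ @@ ~@~ @@ @@ ~@~ @@ ~@~ @@ @@ @@ @@ ~@~ @@ ~@~ @@ @@ ~@~ @@ ~@~ — and concatenate.

~@~@@~@~@@@@~@~@@~@~@@@@@@@@~@~@@~@~@@@@~@~@@~@~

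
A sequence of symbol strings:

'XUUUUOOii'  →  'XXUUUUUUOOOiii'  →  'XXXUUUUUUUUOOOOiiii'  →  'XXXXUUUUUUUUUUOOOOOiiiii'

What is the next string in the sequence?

XXXXXUUUUUUUUUUUUOOOOOOiiiiii

Reading off run lengths: X runs 1, 2, 3, 4; U runs 4, 6, 8, 10; O runs 2, 3, 4, 5; i runs 2, 3, 4, 5 — each is linear in n (n = 1, 2, …).
At n = 5 the blocks have lengths 5, 12, 6, 6.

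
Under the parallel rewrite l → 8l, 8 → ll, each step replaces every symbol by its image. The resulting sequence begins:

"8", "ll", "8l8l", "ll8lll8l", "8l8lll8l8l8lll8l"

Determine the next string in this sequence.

Rewriting the 16 symbols of 8l8lll8l8l8lll8l one by one yields ll 8l ll 8l 8l 8l ll 8l ll 8l ll 8l 8l 8l ll 8l; concatenated:

ll8lll8l8l8lll8lll8lll8l8l8lll8l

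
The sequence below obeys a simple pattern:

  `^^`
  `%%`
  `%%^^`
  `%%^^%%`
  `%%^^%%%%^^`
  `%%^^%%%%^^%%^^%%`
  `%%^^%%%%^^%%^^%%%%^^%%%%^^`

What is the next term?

This is a Fibonacci-style word recurrence s(k) = s(k−1)·s(k−2): e.g. %%·^^ = %%^^.
So term 8 is %%^^%%%%^^%%^^%%%%^^%%%%^^·%%^^%%%%^^%%^^%%.

%%^^%%%%^^%%^^%%%%^^%%%%^^%%^^%%%%^^%%^^%%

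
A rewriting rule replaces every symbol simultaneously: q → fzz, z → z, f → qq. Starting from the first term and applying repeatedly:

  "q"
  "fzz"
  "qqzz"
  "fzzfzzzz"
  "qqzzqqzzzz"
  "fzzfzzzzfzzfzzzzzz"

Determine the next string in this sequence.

Rewriting the 18 symbols of fzzfzzzzfzzfzzzzzz one by one yields qq z z qq z z z z qq z z qq z z z z z z; concatenated:

qqzzqqzzzzqqzzqqzzzzzz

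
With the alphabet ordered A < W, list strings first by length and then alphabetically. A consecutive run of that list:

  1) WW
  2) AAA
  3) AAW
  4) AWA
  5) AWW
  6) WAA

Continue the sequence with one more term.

Find the rightmost character of WAA below W, bump it to the next letter, and reset everything to its right to A.

WAW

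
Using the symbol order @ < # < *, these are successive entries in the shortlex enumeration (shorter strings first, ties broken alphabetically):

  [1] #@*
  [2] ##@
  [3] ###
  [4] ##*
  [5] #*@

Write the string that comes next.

#*#

The successor of #*@ increments the rightmost position that isn't already * and resets every position after it to @.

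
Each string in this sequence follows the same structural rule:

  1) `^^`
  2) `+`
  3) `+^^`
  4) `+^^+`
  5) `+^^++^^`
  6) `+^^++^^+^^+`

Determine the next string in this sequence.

+^^++^^+^^++^^++^^

Each term (from the third on) is the previous term followed by the one before it: term 3 = +·^^ = +^^.
So term 7 is +^^++^^+^^+·+^^++^^.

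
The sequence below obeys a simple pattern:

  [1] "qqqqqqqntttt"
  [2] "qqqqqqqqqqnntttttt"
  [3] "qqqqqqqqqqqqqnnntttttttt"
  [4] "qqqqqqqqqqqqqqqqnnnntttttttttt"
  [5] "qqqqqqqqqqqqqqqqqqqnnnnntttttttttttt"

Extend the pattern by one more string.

The n-th term is 3n-2 q's then n-2 n's then 2n-2 t's, where the shown terms are n = 3, 4, 5, 6, 7.
For the next term, n = 8, so the run lengths are 22, 6, 14.

qqqqqqqqqqqqqqqqqqqqqqnnnnnntttttttttttttt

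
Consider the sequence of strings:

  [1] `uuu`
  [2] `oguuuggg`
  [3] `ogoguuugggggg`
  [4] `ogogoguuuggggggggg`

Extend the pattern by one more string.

Each term wraps the previous one in og on the left and ggg on the right.
So the next term is og·ogogoguuuggggggggg·ggg.

ogogogoguuugggggggggggg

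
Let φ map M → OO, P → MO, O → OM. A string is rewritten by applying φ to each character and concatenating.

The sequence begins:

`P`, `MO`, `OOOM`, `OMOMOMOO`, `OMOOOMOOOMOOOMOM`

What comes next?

OMOOOMOMOMOOOMOMOMOOOMOMOMOOOMOO

φ(OMOOOMOOOMOOOMOM) expands symbol-by-symbol to OM OO OM OM OM OO OM OM OM OO OM OM OM OO OM OO; joining the 16 pieces gives the next term.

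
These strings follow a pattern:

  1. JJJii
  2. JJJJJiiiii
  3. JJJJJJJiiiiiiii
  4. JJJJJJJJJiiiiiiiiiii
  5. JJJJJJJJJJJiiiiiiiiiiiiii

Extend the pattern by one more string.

JJJJJJJJJJJJJiiiiiiiiiiiiiiiii

Reading off run lengths: J runs 3, 5, 7, 9, 11; i runs 2, 5, 8, 11, 14 — each is linear in n (n = 1, 2, …).
For the next term, n = 6, so the run lengths are 13, 17.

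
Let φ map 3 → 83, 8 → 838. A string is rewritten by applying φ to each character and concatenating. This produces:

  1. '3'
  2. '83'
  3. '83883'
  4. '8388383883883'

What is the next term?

8388383883883838838388388383883883

Replace each of the 13 characters of 8388383883883 in place — 838 83 838 838 83 838 83 838 838 83 838 838 83 — and concatenate.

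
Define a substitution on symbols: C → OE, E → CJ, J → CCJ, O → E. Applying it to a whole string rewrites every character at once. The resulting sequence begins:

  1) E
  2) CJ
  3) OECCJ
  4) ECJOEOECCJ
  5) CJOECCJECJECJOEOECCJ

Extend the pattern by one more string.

Rewriting the 20 symbols of CJOECCJECJECJOEOECCJ one by one yields OE CCJ E CJ OE OE CCJ CJ OE CCJ CJ OE CCJ E CJ E CJ OE OE CCJ; concatenated:

OECCJECJOEOECCJCJOECCJCJOECCJECJECJOEOECCJ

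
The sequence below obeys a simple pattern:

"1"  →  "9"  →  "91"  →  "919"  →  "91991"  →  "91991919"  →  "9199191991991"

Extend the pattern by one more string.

919919199199191991919

This is a Fibonacci-style word recurrence s(k) = s(k−1)·s(k−2): e.g. 9·1 = 91.
The next term joins 9199191991991 and 91991919.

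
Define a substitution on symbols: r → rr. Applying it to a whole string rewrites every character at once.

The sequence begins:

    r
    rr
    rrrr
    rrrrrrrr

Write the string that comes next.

rrrrrrrrrrrrrrrr

Expanding rrrrrrrr: r→rr, r→rr, r→rr, r→rr, r→rr, r→rr, r→rr, r→rr. Concatenated: rr rr rr rr rr rr rr rr.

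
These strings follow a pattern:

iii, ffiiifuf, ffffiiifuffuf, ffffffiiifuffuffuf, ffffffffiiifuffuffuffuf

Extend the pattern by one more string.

s(k+1) = ff·s(k)·fuf, so each term gains ff as a prefix and fuf as a suffix.
Applying this once more to ffffffffiiifuffuffuffuf:

ffffffffffiiifuffuffuffuffuf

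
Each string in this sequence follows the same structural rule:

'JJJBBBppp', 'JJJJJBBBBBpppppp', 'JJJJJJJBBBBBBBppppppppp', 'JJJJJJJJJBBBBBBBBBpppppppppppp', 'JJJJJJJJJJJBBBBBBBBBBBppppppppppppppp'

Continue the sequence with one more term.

JJJJJJJJJJJJJBBBBBBBBBBBBBpppppppppppppppppp

Term n consists of 2n+1 J's, followed by 2n+1 B's, followed by 3n p's (n = 1, 2, …).
Setting n = 6 gives 13, 13, 18 characters in each block.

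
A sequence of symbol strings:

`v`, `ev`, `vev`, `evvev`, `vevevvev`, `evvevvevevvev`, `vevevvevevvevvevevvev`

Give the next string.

evvevvevevvevvevevvevevvevvevevvev

Each term (from the third on) is the two preceding terms concatenated in order: term 3 = v·ev = vev.
So term 8 is evvevvevevvev·vevevvevevvevvevevvev.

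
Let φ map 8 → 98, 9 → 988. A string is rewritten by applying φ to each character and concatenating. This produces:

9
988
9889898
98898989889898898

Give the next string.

Rewriting the 17 symbols of 98898989889898898 one by one yields 988 98 98 988 98 988 98 988 98 98 988 98 988 98 98 988 98; concatenated:

98898989889898898988989898898988989898898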